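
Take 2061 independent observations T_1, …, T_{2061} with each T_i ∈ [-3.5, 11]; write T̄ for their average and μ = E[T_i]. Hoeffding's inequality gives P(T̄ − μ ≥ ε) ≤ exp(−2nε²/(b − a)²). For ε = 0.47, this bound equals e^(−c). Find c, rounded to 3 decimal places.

4.331

c = 2nε²/(b − a)² = 2·2061·0.47² / 14.5² = 4.3308.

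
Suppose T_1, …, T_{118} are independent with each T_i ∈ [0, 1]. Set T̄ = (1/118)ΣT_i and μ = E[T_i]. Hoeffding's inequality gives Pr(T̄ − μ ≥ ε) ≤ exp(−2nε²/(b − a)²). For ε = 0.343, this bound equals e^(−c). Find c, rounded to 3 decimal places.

27.765

c = 2nε²/(b − a)² = 2·118·0.343² / 1² = 27.7652.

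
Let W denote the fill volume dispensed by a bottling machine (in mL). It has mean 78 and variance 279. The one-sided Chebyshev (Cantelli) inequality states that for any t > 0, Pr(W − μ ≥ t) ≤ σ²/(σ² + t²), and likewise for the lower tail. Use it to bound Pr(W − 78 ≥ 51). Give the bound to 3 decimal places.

Here σ² = 279 and t = 51, so σ² + t² = 2880.
Cantelli's bound: 279/2880 = 0.0969.

0.097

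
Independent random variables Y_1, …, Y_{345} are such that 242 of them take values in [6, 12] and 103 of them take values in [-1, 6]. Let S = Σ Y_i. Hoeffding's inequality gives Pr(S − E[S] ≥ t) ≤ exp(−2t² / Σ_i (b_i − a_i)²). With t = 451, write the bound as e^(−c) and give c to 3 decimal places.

29.566

Σ(b_i − a_i)² = 242·6² + 103·7² = 13759.
c = 2t² / 13759 = 2·451² / 13759 = 29.5662.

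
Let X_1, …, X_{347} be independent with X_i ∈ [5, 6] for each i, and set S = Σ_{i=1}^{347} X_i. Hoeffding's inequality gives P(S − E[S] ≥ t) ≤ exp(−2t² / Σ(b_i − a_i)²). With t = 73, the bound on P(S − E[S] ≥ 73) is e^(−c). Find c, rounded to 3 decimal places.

30.715

Σ(b_i − a_i)² = 347·(1)² = 347.
c = 2t²/347 = 2·73²/347 = 30.7147.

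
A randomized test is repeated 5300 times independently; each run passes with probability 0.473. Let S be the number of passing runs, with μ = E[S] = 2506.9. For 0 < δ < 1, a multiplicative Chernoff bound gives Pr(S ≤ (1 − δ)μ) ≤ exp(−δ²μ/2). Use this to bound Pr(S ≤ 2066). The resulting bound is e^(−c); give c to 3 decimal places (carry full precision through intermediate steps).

Write 2066 = (1 − δ)μ, so δ = 1 − 2066/2506.9 = 0.1758746…
Then the exponent is δ²μ/2 = (μ − 2066)²/(2μ) = 38.771553.

38.772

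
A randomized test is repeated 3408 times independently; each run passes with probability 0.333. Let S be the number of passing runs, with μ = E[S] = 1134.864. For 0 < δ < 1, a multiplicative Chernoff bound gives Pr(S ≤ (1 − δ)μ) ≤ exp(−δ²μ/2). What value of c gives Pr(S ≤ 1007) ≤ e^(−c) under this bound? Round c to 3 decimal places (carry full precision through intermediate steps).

7.203

Write 1007 = (1 − δ)μ, so δ = 1 − 1007/1134.864 = 0.112669…
Then the exponent is δ²μ/2 = (μ − 1007)²/(2μ) = 7.203155.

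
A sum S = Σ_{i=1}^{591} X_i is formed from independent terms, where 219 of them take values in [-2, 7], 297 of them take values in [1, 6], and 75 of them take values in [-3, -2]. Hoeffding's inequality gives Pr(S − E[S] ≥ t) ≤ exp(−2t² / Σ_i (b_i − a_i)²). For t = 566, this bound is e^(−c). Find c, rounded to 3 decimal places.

25.386

Σ(b_i − a_i)² = 219·9² + 297·5² + 75·1² = 25239.
c = 2t² / 25239 = 2·566² / 25239 = 25.3858.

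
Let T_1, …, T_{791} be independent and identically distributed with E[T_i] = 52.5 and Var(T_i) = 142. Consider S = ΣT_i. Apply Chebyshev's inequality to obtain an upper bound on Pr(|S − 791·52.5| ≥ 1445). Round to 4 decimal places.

Var(S) = n·Var(T_i) = 791·142 = 112322.
Chebyshev: Pr(|S − 791·52.5| ≥ 1445) ≤ Var(S)/1445² = 112322/2088025 = 0.0538.

0.0538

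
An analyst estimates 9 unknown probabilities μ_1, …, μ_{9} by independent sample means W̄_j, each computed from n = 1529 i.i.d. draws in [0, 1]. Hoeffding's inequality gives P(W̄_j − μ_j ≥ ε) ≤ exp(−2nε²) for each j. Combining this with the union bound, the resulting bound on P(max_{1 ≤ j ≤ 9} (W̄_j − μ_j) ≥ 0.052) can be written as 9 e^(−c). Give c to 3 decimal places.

8.269

Union bound over the 9 events: P(max_{1 ≤ j ≤ 9} (W̄_j − μ_j) ≥ 0.052) ≤ 9·exp(−2nε²) = 9 exp(−2·1529·0.052²).
So c = 2·1529·0.052² = 8.2688.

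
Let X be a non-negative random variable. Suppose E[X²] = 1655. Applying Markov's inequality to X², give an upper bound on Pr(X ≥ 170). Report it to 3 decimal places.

Since X ≥ 0, the event {X ≥ 170} is the same as {X² ≥ 28900}.
Markov's inequality applied to X² gives Pr(X² ≥ 28900) ≤ E[X²]/28900 = 1655/28900 = 0.0573.

0.057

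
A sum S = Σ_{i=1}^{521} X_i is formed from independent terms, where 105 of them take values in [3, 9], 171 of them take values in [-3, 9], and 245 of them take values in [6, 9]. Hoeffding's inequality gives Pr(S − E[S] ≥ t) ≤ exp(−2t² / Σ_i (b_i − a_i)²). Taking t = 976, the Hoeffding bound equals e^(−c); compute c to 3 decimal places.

Σ(b_i − a_i)² = 105·6² + 171·12² + 245·3² = 30609.
c = 2t² / 30609 = 2·976² / 30609 = 62.2416.

62.242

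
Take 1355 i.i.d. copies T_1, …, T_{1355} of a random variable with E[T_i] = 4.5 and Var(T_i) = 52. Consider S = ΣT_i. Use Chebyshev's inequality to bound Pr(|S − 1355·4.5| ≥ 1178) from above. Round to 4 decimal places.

0.0508

Var(S) = n·Var(T_i) = 1355·52 = 70460.
Chebyshev: Pr(|S − 1355·4.5| ≥ 1178) ≤ Var(S)/1178² = 70460/1387684 = 0.0508.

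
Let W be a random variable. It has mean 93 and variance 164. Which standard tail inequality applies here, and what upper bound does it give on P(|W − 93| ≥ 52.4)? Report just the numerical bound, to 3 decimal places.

0.060

Mean and variance are known, so Chebyshev's inequality applies.
Chebyshev: P(|W − μ| ≥ t) ≤ Var(W)/t².
Bound = 164 / 2745.76 = 0.0597.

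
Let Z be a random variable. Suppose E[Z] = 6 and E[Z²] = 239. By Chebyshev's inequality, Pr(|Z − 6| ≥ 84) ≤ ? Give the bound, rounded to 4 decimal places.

0.0288

Var(Z) = E[Z²] − (E[Z])² = 239 − 36 = 203.
Chebyshev's inequality: Pr(|Z − μ| ≥ t) ≤ Var(Z)/t² = 203/7056 = 0.0288.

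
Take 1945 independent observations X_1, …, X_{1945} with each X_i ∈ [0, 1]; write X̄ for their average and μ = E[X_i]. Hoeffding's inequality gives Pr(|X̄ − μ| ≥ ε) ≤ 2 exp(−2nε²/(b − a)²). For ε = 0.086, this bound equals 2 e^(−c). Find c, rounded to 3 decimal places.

28.770

c = 2nε²/(b − a)² = 2·1945·0.086² / 1² = 28.7704.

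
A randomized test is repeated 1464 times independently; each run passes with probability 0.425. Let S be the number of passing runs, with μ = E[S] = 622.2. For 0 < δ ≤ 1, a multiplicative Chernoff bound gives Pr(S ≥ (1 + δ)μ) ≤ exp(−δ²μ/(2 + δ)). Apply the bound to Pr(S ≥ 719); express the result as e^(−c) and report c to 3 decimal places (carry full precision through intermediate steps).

6.986

Write 719 = (1 + δ)μ, so δ = 719/622.2 − 1 = 0.155577…
Then the exponent is δ²μ/(2 + δ) = (719 − μ)² / (μ·(2 + δ)) = 6.986460.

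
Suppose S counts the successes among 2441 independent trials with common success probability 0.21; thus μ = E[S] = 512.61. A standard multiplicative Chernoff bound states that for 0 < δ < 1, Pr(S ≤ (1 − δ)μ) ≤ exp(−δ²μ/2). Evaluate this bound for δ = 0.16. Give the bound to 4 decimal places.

Exponent = δ²μ/2 = 0.16²·512.61/2 = 6.5614.
Bound = exp(−6.5614) = 0.00141.

0.0014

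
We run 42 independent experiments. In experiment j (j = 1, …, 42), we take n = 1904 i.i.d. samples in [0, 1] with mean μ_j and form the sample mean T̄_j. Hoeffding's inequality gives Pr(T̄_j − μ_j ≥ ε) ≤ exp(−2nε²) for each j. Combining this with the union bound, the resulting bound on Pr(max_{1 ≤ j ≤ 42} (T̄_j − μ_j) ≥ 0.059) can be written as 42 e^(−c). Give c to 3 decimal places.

Union bound over the 42 events: Pr(max_{1 ≤ j ≤ 42} (T̄_j − μ_j) ≥ 0.059) ≤ 42·exp(−2nε²) = 42 exp(−2·1904·0.059²).
So c = 2·1904·0.059² = 13.2556.

13.256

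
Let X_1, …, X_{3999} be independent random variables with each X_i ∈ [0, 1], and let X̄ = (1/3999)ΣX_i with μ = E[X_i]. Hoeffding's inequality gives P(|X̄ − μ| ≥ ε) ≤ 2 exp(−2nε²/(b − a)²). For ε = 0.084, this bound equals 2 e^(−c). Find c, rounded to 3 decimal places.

56.434

c = 2nε²/(b − a)² = 2·3999·0.084² / 1² = 56.4339.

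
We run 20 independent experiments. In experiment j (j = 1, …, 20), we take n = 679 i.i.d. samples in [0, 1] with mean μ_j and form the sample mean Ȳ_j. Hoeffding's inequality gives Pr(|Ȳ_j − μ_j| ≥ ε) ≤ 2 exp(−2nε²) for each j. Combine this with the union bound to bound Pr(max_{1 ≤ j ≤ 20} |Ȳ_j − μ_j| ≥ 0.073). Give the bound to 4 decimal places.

Per-experiment Hoeffding bound: 2·exp(−2·679·0.073²) = 2·exp(−7.23678) = 0.0014392.
Union bound over 20 events: 20·0.0014392 = 0.02878.

0.0288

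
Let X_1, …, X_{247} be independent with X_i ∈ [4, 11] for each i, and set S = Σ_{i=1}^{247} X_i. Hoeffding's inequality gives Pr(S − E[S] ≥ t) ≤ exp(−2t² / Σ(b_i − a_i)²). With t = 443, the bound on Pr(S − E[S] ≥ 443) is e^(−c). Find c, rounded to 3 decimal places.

32.430

Σ(b_i − a_i)² = 247·(7)² = 12103.
c = 2t²/12103 = 2·443²/12103 = 32.4298.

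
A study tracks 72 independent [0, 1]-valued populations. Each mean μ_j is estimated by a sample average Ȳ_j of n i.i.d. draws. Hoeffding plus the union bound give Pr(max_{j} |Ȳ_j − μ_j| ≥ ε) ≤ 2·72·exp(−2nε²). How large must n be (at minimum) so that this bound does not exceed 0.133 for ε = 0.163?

132

Need 2·72·exp(−2nε²) ≤ 0.133, i.e. exp(−2nε²) ≤ 0.133/144.
So 2nε² ≥ ln(144/0.133) = 6.987219.
Hence n ≥ 6.987219/(2·0.163²) = 131.492.
The smallest integer n is 132.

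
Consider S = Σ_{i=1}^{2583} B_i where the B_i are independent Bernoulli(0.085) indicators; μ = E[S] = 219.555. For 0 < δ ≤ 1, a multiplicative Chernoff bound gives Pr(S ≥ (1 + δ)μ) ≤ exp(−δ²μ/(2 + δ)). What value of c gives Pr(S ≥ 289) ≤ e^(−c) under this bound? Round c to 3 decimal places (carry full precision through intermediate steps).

Write 289 = (1 + δ)μ, so δ = 289/219.555 − 1 = 0.3162989…
Then the exponent is δ²μ/(2 + δ) = (289 − μ)² / (μ·(2 + δ)) = 9.482963.

9.483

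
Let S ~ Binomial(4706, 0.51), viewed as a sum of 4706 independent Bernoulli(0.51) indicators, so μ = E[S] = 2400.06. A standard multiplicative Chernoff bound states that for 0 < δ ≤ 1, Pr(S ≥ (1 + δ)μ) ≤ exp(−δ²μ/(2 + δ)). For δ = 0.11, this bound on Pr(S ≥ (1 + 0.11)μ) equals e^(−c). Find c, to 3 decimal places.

13.763

c = δ²μ/(2 + δ) = 0.11²·2400.06/(2 + 0.11) = 13.7634.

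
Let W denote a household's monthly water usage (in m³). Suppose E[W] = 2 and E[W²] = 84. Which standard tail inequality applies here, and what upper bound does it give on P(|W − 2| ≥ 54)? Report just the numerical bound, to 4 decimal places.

0.0274

The first two moments determine the variance, so Chebyshev's inequality is the sharpest standard bound available.
Var(W) = E[W²] − (E[W])² = 84 − 4 = 80.
Chebyshev's inequality: P(|W − μ| ≥ t) ≤ Var(W)/t² = 80/2916 = 0.0274.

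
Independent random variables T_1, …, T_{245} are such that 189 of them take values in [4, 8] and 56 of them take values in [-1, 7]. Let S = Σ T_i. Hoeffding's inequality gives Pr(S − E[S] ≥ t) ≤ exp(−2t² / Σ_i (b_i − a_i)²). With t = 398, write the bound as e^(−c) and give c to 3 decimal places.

47.943

Σ(b_i − a_i)² = 189·4² + 56·8² = 6608.
c = 2t² / 6608 = 2·398² / 6608 = 47.9431.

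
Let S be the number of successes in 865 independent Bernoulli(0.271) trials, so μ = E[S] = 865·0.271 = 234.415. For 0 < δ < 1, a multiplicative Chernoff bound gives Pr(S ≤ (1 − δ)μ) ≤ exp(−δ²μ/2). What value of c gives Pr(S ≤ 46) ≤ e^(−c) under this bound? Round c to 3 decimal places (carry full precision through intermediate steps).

Write 46 = (1 − δ)μ, so δ = 1 − 46/234.415 = 0.8037668…
Then the exponent is δ²μ/2 = (μ − 46)²/(2μ) = 75.720863.

75.721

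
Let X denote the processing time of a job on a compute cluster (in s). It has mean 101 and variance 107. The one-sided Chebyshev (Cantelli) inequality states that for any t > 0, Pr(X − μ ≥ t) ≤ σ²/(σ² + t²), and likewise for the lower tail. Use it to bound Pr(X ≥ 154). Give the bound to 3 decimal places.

0.037

Here σ² = 107 and t = 53, so σ² + t² = 2916.
Cantelli's bound: 107/2916 = 0.0367.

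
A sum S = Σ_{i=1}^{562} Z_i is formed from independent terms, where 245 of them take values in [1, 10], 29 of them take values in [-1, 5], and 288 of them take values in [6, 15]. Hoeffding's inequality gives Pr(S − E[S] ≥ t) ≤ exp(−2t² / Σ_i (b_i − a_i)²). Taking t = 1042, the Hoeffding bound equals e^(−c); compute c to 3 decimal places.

Σ(b_i − a_i)² = 245·9² + 29·6² + 288·9² = 44217.
c = 2t² / 44217 = 2·1042² / 44217 = 49.1107.

49.111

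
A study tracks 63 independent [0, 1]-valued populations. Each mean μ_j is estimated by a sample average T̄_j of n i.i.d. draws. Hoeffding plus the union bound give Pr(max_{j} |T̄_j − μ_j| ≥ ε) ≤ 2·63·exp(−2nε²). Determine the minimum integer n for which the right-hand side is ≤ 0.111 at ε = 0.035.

Need 2·63·exp(−2nε²) ≤ 0.111, i.e. exp(−2nε²) ≤ 0.111/126.
So 2nε² ≥ ln(126/0.111) = 7.034507.
Hence n ≥ 7.034507/(2·0.035²) = 2871.227.
The smallest integer n is 2872.

2872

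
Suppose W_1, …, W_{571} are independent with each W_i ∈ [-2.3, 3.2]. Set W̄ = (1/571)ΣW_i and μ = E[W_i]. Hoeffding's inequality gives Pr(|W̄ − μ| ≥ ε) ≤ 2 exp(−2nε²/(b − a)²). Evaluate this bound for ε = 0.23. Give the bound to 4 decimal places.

Exponent: 2nε²/(b − a)² = 2·571·0.23² / 5.5² = 1.99708.
Bound = 2·exp(−1.99708) = 0.27146.

0.2715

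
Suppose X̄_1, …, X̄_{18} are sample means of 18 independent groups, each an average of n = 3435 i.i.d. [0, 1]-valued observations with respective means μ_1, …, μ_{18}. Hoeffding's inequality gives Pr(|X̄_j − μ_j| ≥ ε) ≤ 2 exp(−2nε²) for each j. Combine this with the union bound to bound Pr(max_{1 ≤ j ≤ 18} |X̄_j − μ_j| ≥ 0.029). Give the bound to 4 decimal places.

0.1115

Per-experiment Hoeffding bound: 2·exp(−2·3435·0.029²) = 2·exp(−5.77767) = 0.0061918.
Union bound over 18 events: 18·0.0061918 = 0.11145.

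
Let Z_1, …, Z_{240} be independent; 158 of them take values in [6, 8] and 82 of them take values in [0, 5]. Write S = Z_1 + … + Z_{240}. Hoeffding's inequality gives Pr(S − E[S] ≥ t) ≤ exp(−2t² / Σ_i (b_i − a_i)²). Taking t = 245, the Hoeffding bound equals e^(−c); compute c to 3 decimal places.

Σ(b_i − a_i)² = 158·2² + 82·5² = 2682.
c = 2t² / 2682 = 2·245² / 2682 = 44.7614.

44.761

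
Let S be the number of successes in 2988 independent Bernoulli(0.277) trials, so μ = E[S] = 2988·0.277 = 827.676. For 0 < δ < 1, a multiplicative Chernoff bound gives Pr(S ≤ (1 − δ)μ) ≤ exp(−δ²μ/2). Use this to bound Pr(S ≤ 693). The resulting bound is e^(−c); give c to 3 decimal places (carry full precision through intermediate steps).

10.957

Write 693 = (1 − δ)μ, so δ = 1 − 693/827.676 = 0.1627158…
Then the exponent is δ²μ/2 = (μ − 693)²/(2μ) = 10.956960.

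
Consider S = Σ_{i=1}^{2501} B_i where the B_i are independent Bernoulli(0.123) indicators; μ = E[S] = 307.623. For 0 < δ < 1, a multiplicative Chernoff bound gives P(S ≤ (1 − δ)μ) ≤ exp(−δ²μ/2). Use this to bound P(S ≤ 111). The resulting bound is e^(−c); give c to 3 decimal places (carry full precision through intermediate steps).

Write 111 = (1 − δ)μ, so δ = 1 − 111/307.623 = 0.6391687…
Then the exponent is δ²μ/2 = (μ − 111)²/(2μ) = 62.837636.

62.838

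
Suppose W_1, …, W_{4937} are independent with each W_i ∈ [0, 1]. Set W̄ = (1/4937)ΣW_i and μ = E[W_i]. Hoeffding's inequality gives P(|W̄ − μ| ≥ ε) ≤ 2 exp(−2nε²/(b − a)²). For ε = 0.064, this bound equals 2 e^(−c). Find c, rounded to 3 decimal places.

40.444

c = 2nε²/(b − a)² = 2·4937·0.064² / 1² = 40.4439.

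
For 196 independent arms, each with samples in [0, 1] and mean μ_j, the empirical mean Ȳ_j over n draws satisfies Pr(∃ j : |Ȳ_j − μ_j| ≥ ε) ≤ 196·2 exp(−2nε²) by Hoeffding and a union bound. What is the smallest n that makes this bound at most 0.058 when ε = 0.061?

1185

Need 2·196·exp(−2nε²) ≤ 0.058, i.e. exp(−2nε²) ≤ 0.058/392.
So 2nε² ≥ ln(392/0.058) = 8.818574.
Hence n ≥ 8.818574/(2·0.061²) = 1184.974.
The smallest integer n is 1185.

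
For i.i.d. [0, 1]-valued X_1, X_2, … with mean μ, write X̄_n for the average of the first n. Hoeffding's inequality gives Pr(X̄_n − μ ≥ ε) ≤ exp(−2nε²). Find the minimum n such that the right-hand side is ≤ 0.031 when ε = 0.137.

Require exp(−2nε²) ≤ 0.031, i.e. 2nε² ≥ ln(1/0.031) = 3.473768.
So n ≥ 3.473768 / (2·0.137²) = 92.540.
The smallest integer n is 93.

93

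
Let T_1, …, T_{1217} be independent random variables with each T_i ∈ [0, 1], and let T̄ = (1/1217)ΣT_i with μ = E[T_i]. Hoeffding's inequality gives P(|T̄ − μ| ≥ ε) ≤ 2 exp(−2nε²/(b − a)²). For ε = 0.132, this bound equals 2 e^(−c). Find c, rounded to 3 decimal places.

42.410

c = 2nε²/(b − a)² = 2·1217·0.132² / 1² = 42.4100.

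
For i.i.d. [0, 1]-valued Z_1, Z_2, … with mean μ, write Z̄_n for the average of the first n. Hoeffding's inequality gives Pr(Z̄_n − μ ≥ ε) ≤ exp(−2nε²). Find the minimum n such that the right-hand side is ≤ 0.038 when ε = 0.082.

244

Require exp(−2nε²) ≤ 0.038, i.e. 2nε² ≥ ln(1/0.038) = 3.270169.
So n ≥ 3.270169 / (2·0.082²) = 243.171.
The smallest integer n is 244.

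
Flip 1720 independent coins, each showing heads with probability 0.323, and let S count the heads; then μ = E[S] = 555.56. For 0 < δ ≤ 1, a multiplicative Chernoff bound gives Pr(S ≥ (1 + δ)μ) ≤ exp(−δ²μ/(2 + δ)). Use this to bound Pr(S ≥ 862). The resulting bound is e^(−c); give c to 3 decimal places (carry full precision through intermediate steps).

66.244

Write 862 = (1 + δ)μ, so δ = 862/555.56 − 1 = 0.5515876…
Then the exponent is δ²μ/(2 + δ) = (862 − μ)² / (μ·(2 + δ)) = 66.244444.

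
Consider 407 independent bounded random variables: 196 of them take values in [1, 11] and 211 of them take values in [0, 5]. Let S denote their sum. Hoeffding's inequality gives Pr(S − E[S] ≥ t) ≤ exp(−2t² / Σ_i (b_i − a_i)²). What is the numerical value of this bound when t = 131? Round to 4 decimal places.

0.2516

Σ(b_i − a_i)² = 196·10² + 211·5² = 24875.
Exponent = 2·131² / 24875 = 1.37978.
Bound = exp(−1.37978) = 0.25163.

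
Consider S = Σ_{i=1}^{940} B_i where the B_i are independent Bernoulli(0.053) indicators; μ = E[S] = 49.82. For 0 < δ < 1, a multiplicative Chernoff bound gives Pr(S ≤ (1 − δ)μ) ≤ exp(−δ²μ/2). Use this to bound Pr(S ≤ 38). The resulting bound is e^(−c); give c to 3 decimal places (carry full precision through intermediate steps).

1.402

Write 38 = (1 − δ)μ, so δ = 1 − 38/49.82 = 0.2372541…
Then the exponent is δ²μ/2 = (μ − 38)²/(2μ) = 1.402172.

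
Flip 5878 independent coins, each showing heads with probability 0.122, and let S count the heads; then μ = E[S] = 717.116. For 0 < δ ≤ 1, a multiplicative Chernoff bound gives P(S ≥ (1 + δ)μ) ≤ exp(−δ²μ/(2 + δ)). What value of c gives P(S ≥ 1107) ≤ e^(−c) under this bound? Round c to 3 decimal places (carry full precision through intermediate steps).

83.333

Write 1107 = (1 + δ)μ, so δ = 1107/717.116 − 1 = 0.5436833…
Then the exponent is δ²μ/(2 + δ) = (1107 − μ)² / (μ·(2 + δ)) = 83.333260.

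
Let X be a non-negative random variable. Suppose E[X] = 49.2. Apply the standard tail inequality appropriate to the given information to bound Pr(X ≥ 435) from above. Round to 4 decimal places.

0.1131

Only the mean of a non-negative variable is known, so Markov's inequality is the applicable tail bound.
Markov's inequality: for a non-negative random variable, Pr(X ≥ a) ≤ E[X]/a.
Here E[X] = 49.2 and a = 435, so the bound is 49.2/435 = 0.1131.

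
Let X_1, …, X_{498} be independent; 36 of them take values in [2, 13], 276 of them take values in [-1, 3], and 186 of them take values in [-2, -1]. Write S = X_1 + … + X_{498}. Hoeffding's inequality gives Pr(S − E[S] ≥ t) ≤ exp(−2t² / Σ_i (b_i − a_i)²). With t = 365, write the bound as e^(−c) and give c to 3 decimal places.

29.744

Σ(b_i − a_i)² = 36·11² + 276·4² + 186·1² = 8958.
c = 2t² / 8958 = 2·365² / 8958 = 29.7444.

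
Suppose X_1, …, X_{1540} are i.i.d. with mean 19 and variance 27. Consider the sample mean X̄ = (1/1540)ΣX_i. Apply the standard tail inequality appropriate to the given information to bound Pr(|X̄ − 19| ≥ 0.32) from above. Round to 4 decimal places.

0.1712

With mean and variance of each term known, Chebyshev's inequality bounds the deviation of the sum (or sample mean).
Var(X̄) = Var(X_i)/n = 27/1540 = 0.017532.
Chebyshev: Pr(|X̄ − 19| ≥ 0.32) ≤ Var(X̄)/(0.32)² = 27/(1540·0.32²) = 0.1712.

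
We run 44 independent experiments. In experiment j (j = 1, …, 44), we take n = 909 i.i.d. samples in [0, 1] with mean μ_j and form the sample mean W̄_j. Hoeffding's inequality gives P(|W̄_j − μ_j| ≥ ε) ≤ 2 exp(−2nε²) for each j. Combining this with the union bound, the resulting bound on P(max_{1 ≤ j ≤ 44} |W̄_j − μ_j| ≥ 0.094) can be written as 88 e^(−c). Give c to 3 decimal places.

16.064

Union bound over the 44 events: P(max_{1 ≤ j ≤ 44} |W̄_j − μ_j| ≥ 0.094) ≤ 44·2·exp(−2nε²) = 88 exp(−2·909·0.094²).
So c = 2·909·0.094² = 16.0638.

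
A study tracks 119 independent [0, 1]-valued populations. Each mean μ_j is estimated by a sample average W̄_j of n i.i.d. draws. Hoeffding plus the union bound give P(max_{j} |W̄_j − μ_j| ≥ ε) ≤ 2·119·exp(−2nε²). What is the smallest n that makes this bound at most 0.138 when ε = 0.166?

Need 2·119·exp(−2nε²) ≤ 0.138, i.e. exp(−2nε²) ≤ 0.138/238.
So 2nε² ≥ ln(238/0.138) = 7.452772.
Hence n ≥ 7.452772/(2·0.166²) = 135.230.
The smallest integer n is 136.

136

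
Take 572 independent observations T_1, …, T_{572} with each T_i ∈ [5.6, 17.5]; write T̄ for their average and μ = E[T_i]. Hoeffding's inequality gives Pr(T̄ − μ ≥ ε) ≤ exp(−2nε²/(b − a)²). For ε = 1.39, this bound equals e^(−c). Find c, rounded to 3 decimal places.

c = 2nε²/(b − a)² = 2·572·1.39² / 11.9² = 15.6085.

15.609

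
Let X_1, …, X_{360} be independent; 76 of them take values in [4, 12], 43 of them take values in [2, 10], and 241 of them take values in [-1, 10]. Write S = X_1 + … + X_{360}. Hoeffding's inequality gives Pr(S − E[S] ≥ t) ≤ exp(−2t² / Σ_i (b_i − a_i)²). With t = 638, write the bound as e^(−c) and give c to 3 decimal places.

Σ(b_i − a_i)² = 76·8² + 43·8² + 241·11² = 36777.
c = 2t² / 36777 = 2·638² / 36777 = 22.1358.

22.136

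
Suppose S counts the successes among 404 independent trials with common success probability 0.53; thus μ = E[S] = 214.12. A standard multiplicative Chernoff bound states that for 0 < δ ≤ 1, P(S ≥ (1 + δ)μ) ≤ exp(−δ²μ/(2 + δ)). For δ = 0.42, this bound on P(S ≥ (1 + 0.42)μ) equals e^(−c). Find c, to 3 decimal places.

c = δ²μ/(2 + δ) = 0.42²·214.12/(2 + 0.42) = 15.6078.

15.608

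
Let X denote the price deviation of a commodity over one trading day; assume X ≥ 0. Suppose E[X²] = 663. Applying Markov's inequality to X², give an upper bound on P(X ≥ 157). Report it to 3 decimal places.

Since X ≥ 0, the event {X ≥ 157} is the same as {X² ≥ 24649}.
Markov's inequality applied to X² gives P(X² ≥ 24649) ≤ E[X²]/24649 = 663/24649 = 0.0269.

0.027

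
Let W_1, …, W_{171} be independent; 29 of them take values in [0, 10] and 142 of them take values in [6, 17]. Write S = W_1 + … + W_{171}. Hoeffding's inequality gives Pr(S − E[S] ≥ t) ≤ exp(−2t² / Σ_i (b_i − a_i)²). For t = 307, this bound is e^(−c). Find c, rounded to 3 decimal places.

Σ(b_i − a_i)² = 29·10² + 142·11² = 20082.
c = 2t² / 20082 = 2·307² / 20082 = 9.3864.

9.386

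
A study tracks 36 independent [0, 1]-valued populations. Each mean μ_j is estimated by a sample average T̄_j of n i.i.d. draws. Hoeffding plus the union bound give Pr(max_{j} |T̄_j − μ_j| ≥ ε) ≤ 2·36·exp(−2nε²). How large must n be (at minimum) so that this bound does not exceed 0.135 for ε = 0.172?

107

Need 2·36·exp(−2nε²) ≤ 0.135, i.e. exp(−2nε²) ≤ 0.135/72.
So 2nε² ≥ ln(72/0.135) = 6.279147.
Hence n ≥ 6.279147/(2·0.172²) = 106.124.
The smallest integer n is 107.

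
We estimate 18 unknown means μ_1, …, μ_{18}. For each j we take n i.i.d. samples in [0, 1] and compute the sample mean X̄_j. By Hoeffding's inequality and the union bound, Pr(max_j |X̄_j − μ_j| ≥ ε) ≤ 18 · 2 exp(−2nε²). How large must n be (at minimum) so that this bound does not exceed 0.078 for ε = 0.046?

Need 2·18·exp(−2nε²) ≤ 0.078, i.e. exp(−2nε²) ≤ 0.078/36.
So 2nε² ≥ ln(36/0.078) = 6.134565.
Hence n ≥ 6.134565/(2·0.046²) = 1449.566.
The smallest integer n is 1450.

1450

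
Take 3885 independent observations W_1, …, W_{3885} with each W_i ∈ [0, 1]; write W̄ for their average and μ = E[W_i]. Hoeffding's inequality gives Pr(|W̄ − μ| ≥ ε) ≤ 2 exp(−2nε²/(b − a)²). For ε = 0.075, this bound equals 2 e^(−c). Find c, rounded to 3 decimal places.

c = 2nε²/(b − a)² = 2·3885·0.075² / 1² = 43.7062.

43.706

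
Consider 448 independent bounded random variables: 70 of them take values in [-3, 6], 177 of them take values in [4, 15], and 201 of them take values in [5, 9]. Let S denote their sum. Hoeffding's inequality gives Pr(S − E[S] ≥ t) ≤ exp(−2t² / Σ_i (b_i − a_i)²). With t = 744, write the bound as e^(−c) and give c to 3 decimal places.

Σ(b_i − a_i)² = 70·9² + 177·11² + 201·4² = 30303.
c = 2t² / 30303 = 2·744² / 30303 = 36.5334.

36.533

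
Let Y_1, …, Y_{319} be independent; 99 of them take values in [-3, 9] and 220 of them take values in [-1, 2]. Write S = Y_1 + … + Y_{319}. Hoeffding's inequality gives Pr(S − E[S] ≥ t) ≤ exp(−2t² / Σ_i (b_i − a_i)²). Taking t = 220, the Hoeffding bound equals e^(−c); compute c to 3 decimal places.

5.962

Σ(b_i − a_i)² = 99·12² + 220·3² = 16236.
c = 2t² / 16236 = 2·220² / 16236 = 5.9621.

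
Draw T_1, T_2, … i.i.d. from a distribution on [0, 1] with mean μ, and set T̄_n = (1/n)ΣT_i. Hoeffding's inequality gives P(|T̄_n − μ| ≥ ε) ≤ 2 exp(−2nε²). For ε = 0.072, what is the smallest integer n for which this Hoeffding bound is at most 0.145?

254

Require 2·exp(−2nε²) ≤ 0.145, i.e. 2nε² ≥ ln(2/0.145) = 2.624169.
So n ≥ 2.624169 / (2·0.072²) = 253.103.
The smallest integer n is 254.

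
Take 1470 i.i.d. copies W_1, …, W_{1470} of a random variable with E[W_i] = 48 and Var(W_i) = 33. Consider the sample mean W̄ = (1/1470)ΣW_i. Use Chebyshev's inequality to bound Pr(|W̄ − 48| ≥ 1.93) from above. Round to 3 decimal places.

Var(W̄) = Var(W_i)/n = 33/1470 = 0.022449.
Chebyshev: Pr(|W̄ − 48| ≥ 1.93) ≤ Var(W̄)/(1.93)² = 33/(1470·1.93²) = 0.0060.

0.006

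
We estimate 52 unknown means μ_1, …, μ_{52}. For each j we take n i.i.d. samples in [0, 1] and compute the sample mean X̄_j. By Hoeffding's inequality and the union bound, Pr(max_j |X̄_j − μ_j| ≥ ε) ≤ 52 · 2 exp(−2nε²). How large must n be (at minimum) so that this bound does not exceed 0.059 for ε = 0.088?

483

Need 2·52·exp(−2nε²) ≤ 0.059, i.e. exp(−2nε²) ≤ 0.059/104.
So 2nε² ≥ ln(104/0.059) = 7.474609.
Hence n ≥ 7.474609/(2·0.088²) = 482.606.
The smallest integer n is 483.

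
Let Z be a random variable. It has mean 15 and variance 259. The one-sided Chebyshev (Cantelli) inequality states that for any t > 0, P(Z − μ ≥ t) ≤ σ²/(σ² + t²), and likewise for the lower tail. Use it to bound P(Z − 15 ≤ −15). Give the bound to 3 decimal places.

Here σ² = 259 and t = 15, so σ² + t² = 484.
Cantelli's bound: 259/484 = 0.5351.

0.535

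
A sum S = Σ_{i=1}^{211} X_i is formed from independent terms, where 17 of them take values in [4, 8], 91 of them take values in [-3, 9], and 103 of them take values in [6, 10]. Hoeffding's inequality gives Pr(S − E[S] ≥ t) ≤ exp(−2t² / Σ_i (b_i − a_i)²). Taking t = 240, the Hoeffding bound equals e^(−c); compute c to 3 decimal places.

Σ(b_i − a_i)² = 17·4² + 91·12² + 103·4² = 15024.
c = 2t² / 15024 = 2·240² / 15024 = 7.6677.

7.668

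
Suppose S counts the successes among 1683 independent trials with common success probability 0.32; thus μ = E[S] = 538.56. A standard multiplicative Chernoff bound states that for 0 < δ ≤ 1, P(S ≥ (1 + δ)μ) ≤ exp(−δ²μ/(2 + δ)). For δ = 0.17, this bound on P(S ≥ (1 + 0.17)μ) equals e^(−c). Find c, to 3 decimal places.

c = δ²μ/(2 + δ) = 0.17²·538.56/(2 + 0.17) = 7.1725.

7.173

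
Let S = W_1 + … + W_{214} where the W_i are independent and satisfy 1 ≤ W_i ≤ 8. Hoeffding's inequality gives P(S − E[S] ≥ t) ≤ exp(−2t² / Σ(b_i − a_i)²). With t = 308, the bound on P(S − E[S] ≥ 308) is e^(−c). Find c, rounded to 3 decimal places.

Σ(b_i − a_i)² = 214·(7)² = 10486.
c = 2t²/10486 = 2·308²/10486 = 18.0935.

18.093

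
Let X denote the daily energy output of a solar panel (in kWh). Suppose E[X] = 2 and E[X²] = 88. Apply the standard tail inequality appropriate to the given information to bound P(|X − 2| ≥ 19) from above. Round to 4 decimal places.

0.2327

The first two moments determine the variance, so Chebyshev's inequality is the sharpest standard bound available.
Var(X) = E[X²] − (E[X])² = 88 − 4 = 84.
Chebyshev's inequality: P(|X − μ| ≥ t) ≤ Var(X)/t² = 84/361 = 0.2327.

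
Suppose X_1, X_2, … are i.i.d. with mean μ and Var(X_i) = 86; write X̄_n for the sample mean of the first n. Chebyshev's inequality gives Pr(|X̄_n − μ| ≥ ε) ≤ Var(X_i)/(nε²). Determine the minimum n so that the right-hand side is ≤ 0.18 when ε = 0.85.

662

Require 86/(n·0.85²) ≤ 0.18, i.e. n ≥ 86/(0.18·0.85²) = 661.284.
The smallest integer n is 662.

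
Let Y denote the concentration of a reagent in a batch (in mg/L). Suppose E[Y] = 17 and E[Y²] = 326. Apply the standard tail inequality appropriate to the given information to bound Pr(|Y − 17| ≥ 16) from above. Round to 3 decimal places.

The first two moments determine the variance, so Chebyshev's inequality is the sharpest standard bound available.
Var(Y) = E[Y²] − (E[Y])² = 326 − 289 = 37.
Chebyshev's inequality: Pr(|Y − μ| ≥ t) ≤ Var(Y)/t² = 37/256 = 0.1445.

0.145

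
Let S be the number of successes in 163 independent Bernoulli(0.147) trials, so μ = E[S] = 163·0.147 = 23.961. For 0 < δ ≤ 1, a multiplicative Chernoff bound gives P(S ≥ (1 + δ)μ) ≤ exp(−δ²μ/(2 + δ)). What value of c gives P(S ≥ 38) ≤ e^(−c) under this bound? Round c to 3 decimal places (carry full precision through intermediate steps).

3.181

Write 38 = (1 + δ)μ, so δ = 38/23.961 − 1 = 0.5859104…
Then the exponent is δ²μ/(2 + δ) = (38 − μ)² / (μ·(2 + δ)) = 3.180929.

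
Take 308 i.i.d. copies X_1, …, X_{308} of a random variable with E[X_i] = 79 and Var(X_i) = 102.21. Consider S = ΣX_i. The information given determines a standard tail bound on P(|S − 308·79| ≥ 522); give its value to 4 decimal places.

With mean and variance of each term known, Chebyshev's inequality bounds the deviation of the sum (or sample mean).
Var(S) = n·Var(X_i) = 308·102.21 = 31480.68.
Chebyshev: P(|S − 308·79| ≥ 522) ≤ Var(S)/522² = 31480.68/272484 = 0.1155.

0.1155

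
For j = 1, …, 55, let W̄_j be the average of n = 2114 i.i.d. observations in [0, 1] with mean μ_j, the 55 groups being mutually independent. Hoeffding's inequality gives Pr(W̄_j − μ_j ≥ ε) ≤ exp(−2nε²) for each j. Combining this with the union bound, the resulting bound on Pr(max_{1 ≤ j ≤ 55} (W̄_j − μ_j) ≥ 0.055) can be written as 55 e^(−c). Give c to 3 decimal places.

12.790

Union bound over the 55 events: Pr(max_{1 ≤ j ≤ 55} (W̄_j − μ_j) ≥ 0.055) ≤ 55·exp(−2nε²) = 55 exp(−2·2114·0.055²).
So c = 2·2114·0.055² = 12.7897.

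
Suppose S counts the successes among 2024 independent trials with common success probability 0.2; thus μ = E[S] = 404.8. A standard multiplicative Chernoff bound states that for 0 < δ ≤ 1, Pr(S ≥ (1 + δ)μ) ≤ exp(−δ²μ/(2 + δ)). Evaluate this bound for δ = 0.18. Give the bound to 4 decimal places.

0.0024

Exponent = δ²μ/(2 + δ) = 0.18²·404.8/2.18 = 6.0163.
Bound = exp(−6.0163) = 0.00244.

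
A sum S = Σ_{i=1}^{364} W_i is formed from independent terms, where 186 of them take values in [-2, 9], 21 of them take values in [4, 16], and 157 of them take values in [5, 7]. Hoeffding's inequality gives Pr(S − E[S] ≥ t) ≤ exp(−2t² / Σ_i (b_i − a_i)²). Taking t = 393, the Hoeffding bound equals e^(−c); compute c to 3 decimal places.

11.809

Σ(b_i − a_i)² = 186·11² + 21·12² + 157·2² = 26158.
c = 2t² / 26158 = 2·393² / 26158 = 11.8089.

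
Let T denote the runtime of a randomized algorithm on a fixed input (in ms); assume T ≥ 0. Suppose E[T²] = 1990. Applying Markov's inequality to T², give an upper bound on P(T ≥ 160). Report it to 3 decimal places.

0.078

Since T ≥ 0, the event {T ≥ 160} is the same as {T² ≥ 25600}.
Markov's inequality applied to T² gives P(T² ≥ 25600) ≤ E[T²]/25600 = 1990/25600 = 0.0777.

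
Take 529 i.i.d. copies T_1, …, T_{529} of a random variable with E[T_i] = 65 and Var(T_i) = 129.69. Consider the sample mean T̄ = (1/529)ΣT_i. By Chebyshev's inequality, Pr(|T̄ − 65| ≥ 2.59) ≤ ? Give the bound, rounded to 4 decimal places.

Var(T̄) = Var(T_i)/n = 129.69/529 = 0.24516.
Chebyshev: Pr(|T̄ − 65| ≥ 2.59) ≤ Var(T̄)/(2.59)² = 129.69/(529·2.59²) = 0.0365.

0.0365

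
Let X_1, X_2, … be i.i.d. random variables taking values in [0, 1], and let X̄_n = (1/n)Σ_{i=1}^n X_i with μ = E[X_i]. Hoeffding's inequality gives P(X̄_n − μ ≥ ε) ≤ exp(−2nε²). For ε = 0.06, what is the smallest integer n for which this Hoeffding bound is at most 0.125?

Require exp(−2nε²) ≤ 0.125, i.e. 2nε² ≥ ln(1/0.125) = 2.079442.
So n ≥ 2.079442 / (2·0.06²) = 288.811.
The smallest integer n is 289.

289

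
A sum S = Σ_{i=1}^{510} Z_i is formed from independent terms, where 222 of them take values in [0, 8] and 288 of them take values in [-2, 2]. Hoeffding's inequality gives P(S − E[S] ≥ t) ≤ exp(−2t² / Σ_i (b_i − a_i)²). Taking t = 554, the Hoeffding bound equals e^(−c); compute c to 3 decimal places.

32.623

Σ(b_i − a_i)² = 222·8² + 288·4² = 18816.
c = 2t² / 18816 = 2·554² / 18816 = 32.6229.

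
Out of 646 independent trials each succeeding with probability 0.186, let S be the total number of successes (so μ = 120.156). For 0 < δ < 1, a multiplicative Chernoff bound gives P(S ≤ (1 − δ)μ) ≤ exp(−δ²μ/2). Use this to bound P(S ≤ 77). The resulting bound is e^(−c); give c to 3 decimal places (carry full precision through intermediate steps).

Write 77 = (1 − δ)μ, so δ = 1 − 77/120.156 = 0.3591664…
Then the exponent is δ²μ/2 = (μ − 77)²/(2μ) = 7.750093.

7.750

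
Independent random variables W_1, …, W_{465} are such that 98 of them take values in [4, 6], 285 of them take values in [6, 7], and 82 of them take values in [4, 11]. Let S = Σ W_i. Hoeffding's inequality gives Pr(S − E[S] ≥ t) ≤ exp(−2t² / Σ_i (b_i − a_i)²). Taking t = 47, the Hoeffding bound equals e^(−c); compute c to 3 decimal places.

Σ(b_i − a_i)² = 98·2² + 285·1² + 82·7² = 4695.
c = 2t² / 4695 = 2·47² / 4695 = 0.9410.

0.941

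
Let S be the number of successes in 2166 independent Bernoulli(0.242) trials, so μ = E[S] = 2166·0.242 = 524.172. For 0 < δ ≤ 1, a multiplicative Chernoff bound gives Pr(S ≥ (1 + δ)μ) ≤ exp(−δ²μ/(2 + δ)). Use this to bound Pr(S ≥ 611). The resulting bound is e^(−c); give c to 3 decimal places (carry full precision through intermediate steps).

6.641

Write 611 = (1 + δ)μ, so δ = 611/524.172 − 1 = 0.1656479…
Then the exponent is δ²μ/(2 + δ) = (611 − μ)² / (μ·(2 + δ)) = 6.641374.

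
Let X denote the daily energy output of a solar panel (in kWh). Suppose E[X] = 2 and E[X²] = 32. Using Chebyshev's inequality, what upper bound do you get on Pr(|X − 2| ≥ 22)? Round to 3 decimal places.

0.058

Var(X) = E[X²] − (E[X])² = 32 − 4 = 28.
Chebyshev's inequality: Pr(|X − μ| ≥ t) ≤ Var(X)/t² = 28/484 = 0.0579.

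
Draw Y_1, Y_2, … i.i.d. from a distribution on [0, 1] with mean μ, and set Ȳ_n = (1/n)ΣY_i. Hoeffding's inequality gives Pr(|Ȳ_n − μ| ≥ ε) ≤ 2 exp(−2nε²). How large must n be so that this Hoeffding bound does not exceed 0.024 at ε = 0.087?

293

Require 2·exp(−2nε²) ≤ 0.024, i.e. 2nε² ≥ ln(2/0.024) = 4.422849.
So n ≥ 4.422849 / (2·0.087²) = 292.169.
The smallest integer n is 293.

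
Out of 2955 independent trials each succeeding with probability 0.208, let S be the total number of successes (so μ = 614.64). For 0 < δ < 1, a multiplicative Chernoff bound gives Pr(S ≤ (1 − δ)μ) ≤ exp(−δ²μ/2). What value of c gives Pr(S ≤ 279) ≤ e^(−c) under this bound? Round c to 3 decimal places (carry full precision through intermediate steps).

91.642

Write 279 = (1 − δ)μ, so δ = 1 − 279/614.64 = 0.5460758…
Then the exponent is δ²μ/2 = (μ − 279)²/(2μ) = 91.642433.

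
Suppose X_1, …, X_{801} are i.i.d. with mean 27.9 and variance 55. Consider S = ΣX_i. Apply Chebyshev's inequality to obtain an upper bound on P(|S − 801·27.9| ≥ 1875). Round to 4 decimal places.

0.0125

Var(S) = n·Var(X_i) = 801·55 = 44055.
Chebyshev: P(|S − 801·27.9| ≥ 1875) ≤ Var(S)/1875² = 44055/3515625 = 0.0125.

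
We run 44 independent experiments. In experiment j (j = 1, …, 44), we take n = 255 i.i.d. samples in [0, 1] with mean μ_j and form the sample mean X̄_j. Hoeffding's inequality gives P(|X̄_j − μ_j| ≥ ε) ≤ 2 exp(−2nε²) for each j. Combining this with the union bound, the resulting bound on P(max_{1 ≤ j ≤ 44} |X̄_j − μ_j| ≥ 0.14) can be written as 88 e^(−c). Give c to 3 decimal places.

Union bound over the 44 events: P(max_{1 ≤ j ≤ 44} |X̄_j − μ_j| ≥ 0.14) ≤ 44·2·exp(−2nε²) = 88 exp(−2·255·0.14²).
So c = 2·255·0.14² = 9.9960.

9.996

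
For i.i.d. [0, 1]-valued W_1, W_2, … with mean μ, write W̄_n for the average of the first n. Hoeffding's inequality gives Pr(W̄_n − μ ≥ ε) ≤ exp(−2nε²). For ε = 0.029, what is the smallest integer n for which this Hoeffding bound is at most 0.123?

Require exp(−2nε²) ≤ 0.123, i.e. 2nε² ≥ ln(1/0.123) = 2.095571.
So n ≥ 2.095571 / (2·0.029²) = 1245.880.
The smallest integer n is 1246.

1246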